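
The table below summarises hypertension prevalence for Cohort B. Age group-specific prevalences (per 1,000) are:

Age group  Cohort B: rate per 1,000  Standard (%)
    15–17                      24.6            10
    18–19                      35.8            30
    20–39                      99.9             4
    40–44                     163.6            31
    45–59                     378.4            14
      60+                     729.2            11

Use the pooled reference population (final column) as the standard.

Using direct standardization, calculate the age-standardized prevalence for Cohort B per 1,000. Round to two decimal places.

201.10

Standard weights: 0.10, 0.30, 0.04, 0.31, 0.14, 0.11.
Standardized rate: 0.1000×24.6 + 0.3000×35.8 + 0.0400×99.9 + 0.3100×163.6 + 0.1400×378.4 + 0.1100×729.2 = 201.1000 per 1,000.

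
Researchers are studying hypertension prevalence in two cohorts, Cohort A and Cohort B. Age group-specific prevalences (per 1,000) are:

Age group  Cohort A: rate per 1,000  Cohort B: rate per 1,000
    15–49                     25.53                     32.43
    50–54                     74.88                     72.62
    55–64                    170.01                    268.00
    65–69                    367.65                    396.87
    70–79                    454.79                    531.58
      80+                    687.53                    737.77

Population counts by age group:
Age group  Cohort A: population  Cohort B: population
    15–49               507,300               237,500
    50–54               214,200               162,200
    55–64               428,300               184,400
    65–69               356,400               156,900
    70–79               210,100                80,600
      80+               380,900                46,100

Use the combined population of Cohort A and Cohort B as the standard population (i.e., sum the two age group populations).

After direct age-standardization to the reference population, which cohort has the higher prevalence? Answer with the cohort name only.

Cohort B

Combined standard total = 2,964,900; weights = 0.2512, 0.1270, 0.2067, 0.1731, 0.0980, 0.1440.
Cohort A: 0.2512×25.53 + 0.1270×74.88 + 0.2067×170.01 + 0.1731×367.65 + 0.0980×454.79 + 0.1440×687.53 = 258.3096 per 1,000.
Cohort B: 0.2512×32.43 + 0.1270×72.62 + 0.2067×268.00 + 0.1731×396.87 + 0.0980×531.58 + 0.1440×737.77 = 299.8290 per 1,000.
The crude rates (281.46 vs 239.74) would put Cohort A higher, but that reflects its age composition; once standardized to a common age structure, Cohort B has the higher underlying rate.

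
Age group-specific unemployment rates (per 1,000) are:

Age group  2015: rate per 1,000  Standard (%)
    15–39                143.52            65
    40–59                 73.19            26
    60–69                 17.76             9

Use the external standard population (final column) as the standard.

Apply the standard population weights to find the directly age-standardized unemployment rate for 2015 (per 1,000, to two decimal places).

113.92

Standard weights: 0.65, 0.26, 0.09.
Standardized rate: 0.6500×143.52 + 0.2600×73.19 + 0.0900×17.76 = 113.9158 per 1,000.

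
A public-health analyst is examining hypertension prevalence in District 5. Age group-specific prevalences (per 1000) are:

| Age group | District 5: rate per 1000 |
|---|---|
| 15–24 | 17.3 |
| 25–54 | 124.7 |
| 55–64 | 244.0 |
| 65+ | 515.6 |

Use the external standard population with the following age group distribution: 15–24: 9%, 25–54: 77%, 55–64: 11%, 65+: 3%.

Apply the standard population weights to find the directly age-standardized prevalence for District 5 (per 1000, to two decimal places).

139.88

Standard weights: 0.09, 0.77, 0.11, 0.03.
Standardized rate: 0.0900×17.3 + 0.7700×124.7 + 0.1100×244.0 + 0.0300×515.6 = 139.8840 per 1000.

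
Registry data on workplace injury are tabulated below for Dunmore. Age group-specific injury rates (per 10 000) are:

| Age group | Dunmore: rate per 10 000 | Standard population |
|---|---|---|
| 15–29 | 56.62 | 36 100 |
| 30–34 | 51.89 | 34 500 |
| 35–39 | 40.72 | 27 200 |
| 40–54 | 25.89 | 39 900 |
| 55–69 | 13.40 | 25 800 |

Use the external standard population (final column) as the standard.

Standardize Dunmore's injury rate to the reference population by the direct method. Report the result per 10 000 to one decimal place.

Standard total = 163 500; weights = 0.2208, 0.2110, 0.1664, 0.2440, 0.1578.
Standardized rate: 0.2208×56.62 + 0.2110×51.89 + 0.1664×40.72 + 0.2440×25.89 + 0.1578×13.40 = 38.6575 per 10 000.

38.7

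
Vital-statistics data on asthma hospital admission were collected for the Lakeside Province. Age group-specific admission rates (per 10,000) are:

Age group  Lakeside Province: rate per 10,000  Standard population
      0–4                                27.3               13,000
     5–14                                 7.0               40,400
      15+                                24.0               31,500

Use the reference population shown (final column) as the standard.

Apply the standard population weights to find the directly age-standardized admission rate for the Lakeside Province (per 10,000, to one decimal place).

Standard total = 84,900; weights = 0.1531, 0.4759, 0.3710.
Standardized rate: 0.1531×27.3 + 0.4759×7.0 + 0.3710×24.0 = 16.4158 per 10,000.

16.4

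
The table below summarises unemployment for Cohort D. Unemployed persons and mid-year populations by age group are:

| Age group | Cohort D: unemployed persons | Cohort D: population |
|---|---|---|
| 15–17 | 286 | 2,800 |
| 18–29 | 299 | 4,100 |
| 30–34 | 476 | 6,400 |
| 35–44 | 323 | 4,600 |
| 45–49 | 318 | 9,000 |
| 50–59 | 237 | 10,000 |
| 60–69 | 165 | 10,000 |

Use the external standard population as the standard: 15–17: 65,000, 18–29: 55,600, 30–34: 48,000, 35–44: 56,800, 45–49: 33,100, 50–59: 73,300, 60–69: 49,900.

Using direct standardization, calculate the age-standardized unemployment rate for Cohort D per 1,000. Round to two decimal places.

Age-specific rates per 1,000 for Cohort D: 102.143, 72.927, 74.375, 70.217, 35.333, 23.700, 16.500.
Standard total = 381,700; weights = 0.1703, 0.1457, 0.1258, 0.1488, 0.0867, 0.1920, 0.1307.
Standardized rate: 0.1703×102.143 + 0.1457×72.927 + 0.1258×74.375 + 0.1488×70.217 + 0.0867×35.333 + 0.1920×23.700 + 0.1307×16.500 = 57.5909 per 1,000.

57.59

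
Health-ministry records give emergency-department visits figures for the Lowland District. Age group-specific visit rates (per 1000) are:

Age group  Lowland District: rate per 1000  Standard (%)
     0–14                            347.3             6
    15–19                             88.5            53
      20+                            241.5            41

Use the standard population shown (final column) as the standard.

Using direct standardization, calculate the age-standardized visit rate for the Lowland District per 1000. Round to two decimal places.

166.76

Standard weights: 0.06, 0.53, 0.41.
Standardized rate: 0.0600×347.3 + 0.5300×88.5 + 0.4100×241.5 = 166.7580 per 1000.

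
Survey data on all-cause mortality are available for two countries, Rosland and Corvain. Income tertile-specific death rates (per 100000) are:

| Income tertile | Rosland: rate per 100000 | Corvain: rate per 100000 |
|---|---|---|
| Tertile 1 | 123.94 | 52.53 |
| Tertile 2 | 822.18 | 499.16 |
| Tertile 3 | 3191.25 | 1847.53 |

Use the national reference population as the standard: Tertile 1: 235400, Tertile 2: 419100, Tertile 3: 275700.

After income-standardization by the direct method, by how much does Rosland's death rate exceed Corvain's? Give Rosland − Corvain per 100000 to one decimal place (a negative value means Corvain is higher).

Standard total = 930200; weights = 0.2531, 0.4505, 0.2964.
Rosland: 0.2531×123.94 + 0.4505×822.18 + 0.2964×3191.25 = 1347.6443 per 100000.
Corvain: 0.2531×52.53 + 0.4505×499.16 + 0.2964×1847.53 = 785.7746 per 100000.
Difference = 1347.6443 − 785.7746 = 561.8697.

561.9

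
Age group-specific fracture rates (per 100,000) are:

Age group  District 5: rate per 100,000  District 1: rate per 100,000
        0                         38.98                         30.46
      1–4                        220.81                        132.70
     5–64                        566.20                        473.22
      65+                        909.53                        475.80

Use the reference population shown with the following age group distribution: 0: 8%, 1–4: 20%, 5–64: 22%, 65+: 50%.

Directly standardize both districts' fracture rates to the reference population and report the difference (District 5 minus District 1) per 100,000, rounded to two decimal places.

Standard weights: 0.08, 0.20, 0.22, 0.50.
District 5: 0.0800×38.98 + 0.2000×220.81 + 0.2200×566.20 + 0.5000×909.53 = 626.6094 per 100,000.
District 1: 0.0800×30.46 + 0.2000×132.70 + 0.2200×473.22 + 0.5000×475.80 = 370.9852 per 100,000.
Difference = 626.6094 − 370.9852 = 255.6242.

255.62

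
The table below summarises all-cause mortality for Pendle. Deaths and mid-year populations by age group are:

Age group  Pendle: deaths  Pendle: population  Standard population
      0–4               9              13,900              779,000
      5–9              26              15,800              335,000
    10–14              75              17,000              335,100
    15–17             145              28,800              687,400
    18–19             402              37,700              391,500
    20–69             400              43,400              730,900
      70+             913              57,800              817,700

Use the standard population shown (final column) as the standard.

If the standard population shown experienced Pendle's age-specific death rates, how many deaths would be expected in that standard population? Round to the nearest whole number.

Age-specific rates per 1,000 for Pendle: 0.647, 1.646, 4.412, 5.035, 10.663, 9.217, 15.796.
Expected deaths = Σ (standard pop × age-specific rate ÷ 1,000)
= 779,000×0.647/1,000 + 335,000×1.646/1,000 + 335,100×4.412/1,000 + 687,400×5.035/1,000 + 391,500×10.663/1,000 + 730,900×9.217/1,000 + 817,700×15.796/1,000
= 504.39 + 551.27 + 1478.38 + 3460.87 + 4174.62 + 6736.41 + 12916.26 = 29822.19.

29822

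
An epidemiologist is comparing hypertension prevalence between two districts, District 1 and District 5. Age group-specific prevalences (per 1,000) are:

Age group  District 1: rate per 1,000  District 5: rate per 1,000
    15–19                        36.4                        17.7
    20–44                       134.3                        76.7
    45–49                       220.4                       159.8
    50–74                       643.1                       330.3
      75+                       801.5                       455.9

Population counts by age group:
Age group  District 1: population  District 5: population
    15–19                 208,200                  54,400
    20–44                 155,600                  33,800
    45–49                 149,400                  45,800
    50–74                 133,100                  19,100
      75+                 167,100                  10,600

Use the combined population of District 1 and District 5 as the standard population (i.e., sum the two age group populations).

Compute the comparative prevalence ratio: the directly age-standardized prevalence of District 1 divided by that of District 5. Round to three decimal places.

Combined standard total = 977,100; weights = 0.2688, 0.1938, 0.1998, 0.1558, 0.1819.
District 1: 0.2688×36.4 + 0.1938×134.3 + 0.1998×220.4 + 0.1558×643.1 + 0.1819×801.5 = 325.7840 per 1,000.
District 5: 0.2688×17.7 + 0.1938×76.7 + 0.1998×159.8 + 0.1558×330.3 + 0.1819×455.9 = 185.9104 per 1,000.
Ratio = 325.7840 ÷ 185.9104 = 1.75237.

1.752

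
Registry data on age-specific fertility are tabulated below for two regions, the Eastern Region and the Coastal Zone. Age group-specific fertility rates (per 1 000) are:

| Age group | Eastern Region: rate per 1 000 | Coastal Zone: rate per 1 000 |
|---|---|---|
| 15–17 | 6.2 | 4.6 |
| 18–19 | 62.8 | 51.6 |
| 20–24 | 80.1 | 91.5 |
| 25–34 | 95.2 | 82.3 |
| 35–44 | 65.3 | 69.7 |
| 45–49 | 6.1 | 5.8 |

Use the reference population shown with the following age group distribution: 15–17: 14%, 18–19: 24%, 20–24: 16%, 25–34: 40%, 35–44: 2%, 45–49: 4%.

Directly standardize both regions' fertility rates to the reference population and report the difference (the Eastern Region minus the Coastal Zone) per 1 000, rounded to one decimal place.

6.2

Standard weights: 0.14, 0.24, 0.16, 0.40, 0.02, 0.04.
The Eastern Region: 0.1400×6.2 + 0.2400×62.8 + 0.1600×80.1 + 0.4000×95.2 + 0.0200×65.3 + 0.0400×6.1 = 68.3860 per 1 000.
The Coastal Zone: 0.1400×4.6 + 0.2400×51.6 + 0.1600×91.5 + 0.4000×82.3 + 0.0200×69.7 + 0.0400×5.8 = 62.2140 per 1 000.
Difference = 68.3860 − 62.2140 = 6.1720.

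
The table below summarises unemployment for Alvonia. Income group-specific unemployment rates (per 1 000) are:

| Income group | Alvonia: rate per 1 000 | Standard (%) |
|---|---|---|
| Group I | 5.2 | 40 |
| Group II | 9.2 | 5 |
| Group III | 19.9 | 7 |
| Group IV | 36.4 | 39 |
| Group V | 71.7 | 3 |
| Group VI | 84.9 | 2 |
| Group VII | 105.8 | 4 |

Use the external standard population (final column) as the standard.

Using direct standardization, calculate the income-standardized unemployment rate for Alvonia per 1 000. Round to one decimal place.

Standard weights: 0.40, 0.05, 0.07, 0.39, 0.03, 0.02, 0.04.
Standardized rate: 0.4000×5.2 + 0.0500×9.2 + 0.0700×19.9 + 0.3900×36.4 + 0.0300×71.7 + 0.0200×84.9 + 0.0400×105.8 = 26.2100 per 1 000.

26.2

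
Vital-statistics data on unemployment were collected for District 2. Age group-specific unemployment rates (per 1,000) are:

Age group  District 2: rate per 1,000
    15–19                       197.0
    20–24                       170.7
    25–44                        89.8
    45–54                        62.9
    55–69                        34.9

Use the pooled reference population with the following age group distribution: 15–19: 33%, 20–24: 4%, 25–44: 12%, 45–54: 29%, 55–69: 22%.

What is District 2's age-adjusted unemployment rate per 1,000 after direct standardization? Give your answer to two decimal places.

108.53

Standard weights: 0.33, 0.04, 0.12, 0.29, 0.22.
Standardized rate: 0.3300×197.0 + 0.0400×170.7 + 0.1200×89.8 + 0.2900×62.9 + 0.2200×34.9 = 108.5330 per 1,000.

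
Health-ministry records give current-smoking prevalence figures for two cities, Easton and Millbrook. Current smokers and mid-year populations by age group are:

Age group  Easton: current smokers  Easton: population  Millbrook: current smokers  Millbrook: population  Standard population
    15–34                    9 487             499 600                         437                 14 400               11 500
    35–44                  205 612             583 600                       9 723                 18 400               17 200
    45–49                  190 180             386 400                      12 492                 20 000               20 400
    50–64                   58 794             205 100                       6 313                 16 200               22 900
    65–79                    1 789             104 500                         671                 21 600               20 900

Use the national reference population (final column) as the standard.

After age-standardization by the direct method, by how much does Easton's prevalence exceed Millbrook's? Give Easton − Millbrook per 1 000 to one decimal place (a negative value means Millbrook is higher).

Age-specific rates per 1 000 for Easton: 18.989, 352.317, 492.184, 286.660, 17.120.
For Millbrook: 30.347, 528.424, 624.600, 389.691, 31.065.
Standard total = 92 900; weights = 0.1238, 0.1851, 0.2196, 0.2465, 0.2250.
Easton: 0.1238×18.989 + 0.1851×352.317 + 0.2196×492.184 + 0.2465×286.660 + 0.2250×17.120 = 250.1733 per 1 000.
Millbrook: 0.1238×30.347 + 0.1851×528.424 + 0.2196×624.600 + 0.2465×389.691 + 0.2250×31.065 = 341.7967 per 1 000.
Difference = 250.1733 − 341.7967 = -91.6234.

-91.6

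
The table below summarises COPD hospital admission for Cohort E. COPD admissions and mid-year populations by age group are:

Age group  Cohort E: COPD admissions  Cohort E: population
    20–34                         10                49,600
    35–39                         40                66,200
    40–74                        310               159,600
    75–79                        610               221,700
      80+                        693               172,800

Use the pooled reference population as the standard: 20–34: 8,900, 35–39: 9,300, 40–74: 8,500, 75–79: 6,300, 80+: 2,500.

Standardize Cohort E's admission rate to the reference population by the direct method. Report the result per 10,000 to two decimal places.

Age-specific rates per 10,000 for Cohort E: 2.02, 6.04, 19.42, 27.51, 40.10.
Standard total = 35,500; weights = 0.2507, 0.2620, 0.2394, 0.1775, 0.0704.
Standardized rate: 0.2507×2.02 + 0.2620×6.04 + 0.2394×19.42 + 0.1775×27.51 + 0.0704×40.10 = 14.4462 per 10,000.

14.45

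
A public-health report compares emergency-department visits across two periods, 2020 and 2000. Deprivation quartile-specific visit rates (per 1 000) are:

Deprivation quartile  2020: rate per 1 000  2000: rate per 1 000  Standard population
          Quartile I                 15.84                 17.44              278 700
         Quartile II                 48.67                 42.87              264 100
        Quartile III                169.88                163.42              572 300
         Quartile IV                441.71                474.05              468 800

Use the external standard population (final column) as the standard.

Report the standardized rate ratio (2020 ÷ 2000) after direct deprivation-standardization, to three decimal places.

0.969

Standard total = 1 583 900; weights = 0.1760, 0.1667, 0.3613, 0.2960.
2020: 0.1760×15.84 + 0.1667×48.67 + 0.3613×169.88 + 0.2960×441.71 = 203.0206 per 1 000.
2000: 0.1760×17.44 + 0.1667×42.87 + 0.3613×163.42 + 0.2960×474.05 = 209.5728 per 1 000.
Ratio = 203.0206 ÷ 209.5728 = 0.96874.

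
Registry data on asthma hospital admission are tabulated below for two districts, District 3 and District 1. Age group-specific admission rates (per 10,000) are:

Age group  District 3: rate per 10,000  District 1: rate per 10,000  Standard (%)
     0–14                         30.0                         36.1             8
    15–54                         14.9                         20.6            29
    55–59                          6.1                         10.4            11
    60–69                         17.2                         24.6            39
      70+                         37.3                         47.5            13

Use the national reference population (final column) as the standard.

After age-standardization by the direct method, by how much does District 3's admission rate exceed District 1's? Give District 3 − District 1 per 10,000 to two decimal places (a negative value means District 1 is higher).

Standard weights: 0.08, 0.29, 0.11, 0.39, 0.13.
District 3: 0.0800×30.0 + 0.2900×14.9 + 0.1100×6.1 + 0.3900×17.2 + 0.1300×37.3 = 18.9490 per 10,000.
District 1: 0.0800×36.1 + 0.2900×20.6 + 0.1100×10.4 + 0.3900×24.6 + 0.1300×47.5 = 25.7750 per 10,000.
Difference = 18.9490 − 25.7750 = -6.8260.

-6.83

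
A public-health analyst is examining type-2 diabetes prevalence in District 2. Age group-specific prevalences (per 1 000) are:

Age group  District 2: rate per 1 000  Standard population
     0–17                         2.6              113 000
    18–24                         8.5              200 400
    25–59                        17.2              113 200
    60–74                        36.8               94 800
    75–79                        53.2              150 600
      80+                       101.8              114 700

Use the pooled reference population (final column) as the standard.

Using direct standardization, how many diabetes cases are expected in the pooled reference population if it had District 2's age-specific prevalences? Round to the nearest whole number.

Expected diabetes cases = Σ (standard pop × age-specific rate ÷ 1 000)
= 113 000×2.6/1 000 + 200 400×8.5/1 000 + 113 200×17.2/1 000 + 94 800×36.8/1 000 + 150 600×53.2/1 000 + 114 700×101.8/1 000
= 293.80 + 1703.40 + 1947.04 + 3488.64 + 8011.92 + 11676.46 = 27121.26.

27121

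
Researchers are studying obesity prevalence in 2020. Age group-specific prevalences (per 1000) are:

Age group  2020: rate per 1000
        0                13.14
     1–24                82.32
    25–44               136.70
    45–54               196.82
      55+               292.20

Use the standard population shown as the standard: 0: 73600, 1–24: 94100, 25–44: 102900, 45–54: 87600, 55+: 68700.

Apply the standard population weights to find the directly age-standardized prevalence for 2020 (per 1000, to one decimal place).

Standard total = 426900; weights = 0.1724, 0.2204, 0.2410, 0.2052, 0.1609.
Standardized rate: 0.1724×13.14 + 0.2204×82.32 + 0.2410×136.70 + 0.2052×196.82 + 0.1609×292.20 = 140.7717 per 1000.

140.8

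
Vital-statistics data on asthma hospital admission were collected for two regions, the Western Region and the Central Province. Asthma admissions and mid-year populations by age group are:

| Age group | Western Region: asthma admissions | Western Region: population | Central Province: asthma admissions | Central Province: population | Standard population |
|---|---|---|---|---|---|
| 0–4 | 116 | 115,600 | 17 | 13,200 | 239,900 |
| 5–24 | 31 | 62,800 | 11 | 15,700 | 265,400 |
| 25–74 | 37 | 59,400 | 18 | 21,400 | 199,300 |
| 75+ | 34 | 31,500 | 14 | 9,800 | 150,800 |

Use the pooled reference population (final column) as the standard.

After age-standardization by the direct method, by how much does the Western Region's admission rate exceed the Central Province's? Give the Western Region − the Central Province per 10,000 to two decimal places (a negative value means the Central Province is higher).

Age-specific rates per 10,000 for the Western Region: 10.03, 4.94, 6.23, 10.79.
For the Central Province: 12.88, 7.01, 8.41, 14.29.
Standard total = 855,400; weights = 0.2805, 0.3103, 0.2330, 0.1763.
The Western Region: 0.2805×10.03 + 0.3103×4.94 + 0.2330×6.23 + 0.1763×10.79 = 7.6999 per 10,000.
The Central Province: 0.2805×12.88 + 0.3103×7.01 + 0.2330×8.41 + 0.1763×14.29 = 10.2639 per 10,000.
Difference = 7.6999 − 10.2639 = -2.5640.

-2.56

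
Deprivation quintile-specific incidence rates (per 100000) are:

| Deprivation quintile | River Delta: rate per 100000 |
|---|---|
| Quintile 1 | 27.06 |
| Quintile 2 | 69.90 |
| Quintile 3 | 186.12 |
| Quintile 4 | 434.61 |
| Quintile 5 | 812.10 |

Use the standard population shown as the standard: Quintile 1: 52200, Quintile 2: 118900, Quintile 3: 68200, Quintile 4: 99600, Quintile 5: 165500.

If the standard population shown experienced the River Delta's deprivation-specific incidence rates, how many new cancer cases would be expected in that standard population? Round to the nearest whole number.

Expected new cancer cases = Σ (standard pop × deprivation-specific rate ÷ 100000)
= 52200×27.06/100000 + 118900×69.90/100000 + 68200×186.12/100000 + 99600×434.61/100000 + 165500×812.10/100000
= 14.13 + 83.11 + 126.93 + 432.87 + 1344.03 = 2001.07.

2001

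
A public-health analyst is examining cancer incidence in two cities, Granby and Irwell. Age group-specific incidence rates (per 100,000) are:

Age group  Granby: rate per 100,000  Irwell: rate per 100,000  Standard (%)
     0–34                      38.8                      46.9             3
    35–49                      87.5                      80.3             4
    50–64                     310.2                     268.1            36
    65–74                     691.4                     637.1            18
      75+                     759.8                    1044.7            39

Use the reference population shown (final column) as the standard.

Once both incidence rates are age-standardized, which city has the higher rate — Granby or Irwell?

Standard weights: 0.03, 0.04, 0.36, 0.18, 0.39.
Granby: 0.0300×38.8 + 0.0400×87.5 + 0.3600×310.2 + 0.1800×691.4 + 0.3900×759.8 = 537.1100 per 100,000.
Irwell: 0.0300×46.9 + 0.0400×80.3 + 0.3600×268.1 + 0.1800×637.1 + 0.3900×1044.7 = 623.2460 per 100,000.

Irwell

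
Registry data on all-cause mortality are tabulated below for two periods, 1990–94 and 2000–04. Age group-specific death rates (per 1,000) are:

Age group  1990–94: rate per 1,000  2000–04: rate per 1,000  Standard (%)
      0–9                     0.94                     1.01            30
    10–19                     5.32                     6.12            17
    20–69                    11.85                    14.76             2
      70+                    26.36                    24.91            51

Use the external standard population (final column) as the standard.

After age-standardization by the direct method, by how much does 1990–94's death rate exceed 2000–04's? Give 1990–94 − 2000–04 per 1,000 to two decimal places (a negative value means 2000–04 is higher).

0.52

Standard weights: 0.30, 0.17, 0.02, 0.51.
1990–94: 0.3000×0.94 + 0.1700×5.32 + 0.0200×11.85 + 0.5100×26.36 = 14.8670 per 1,000.
2000–04: 0.3000×1.01 + 0.1700×6.12 + 0.0200×14.76 + 0.5100×24.91 = 14.3427 per 1,000.
Difference = 14.8670 − 14.3427 = 0.5243.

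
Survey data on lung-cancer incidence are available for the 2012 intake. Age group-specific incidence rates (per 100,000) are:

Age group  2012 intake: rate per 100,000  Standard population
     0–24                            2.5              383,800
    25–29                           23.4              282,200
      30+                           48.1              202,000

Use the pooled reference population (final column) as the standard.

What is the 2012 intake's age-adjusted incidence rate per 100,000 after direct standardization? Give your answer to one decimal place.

Standard total = 868,000; weights = 0.4422, 0.3251, 0.2327.
Standardized rate: 0.4422×2.5 + 0.3251×23.4 + 0.2327×48.1 = 19.9069 per 100,000.

19.9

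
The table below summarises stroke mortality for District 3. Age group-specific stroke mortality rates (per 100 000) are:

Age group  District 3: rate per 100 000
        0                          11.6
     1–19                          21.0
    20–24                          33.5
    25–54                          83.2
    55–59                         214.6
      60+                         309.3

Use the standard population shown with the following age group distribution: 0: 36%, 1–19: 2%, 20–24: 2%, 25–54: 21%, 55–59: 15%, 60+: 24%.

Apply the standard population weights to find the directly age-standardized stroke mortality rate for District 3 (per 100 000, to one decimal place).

Standard weights: 0.36, 0.02, 0.02, 0.21, 0.15, 0.24.
Standardized rate: 0.3600×11.6 + 0.0200×21.0 + 0.0200×33.5 + 0.2100×83.2 + 0.1500×214.6 + 0.2400×309.3 = 129.1600 per 100 000.

129.2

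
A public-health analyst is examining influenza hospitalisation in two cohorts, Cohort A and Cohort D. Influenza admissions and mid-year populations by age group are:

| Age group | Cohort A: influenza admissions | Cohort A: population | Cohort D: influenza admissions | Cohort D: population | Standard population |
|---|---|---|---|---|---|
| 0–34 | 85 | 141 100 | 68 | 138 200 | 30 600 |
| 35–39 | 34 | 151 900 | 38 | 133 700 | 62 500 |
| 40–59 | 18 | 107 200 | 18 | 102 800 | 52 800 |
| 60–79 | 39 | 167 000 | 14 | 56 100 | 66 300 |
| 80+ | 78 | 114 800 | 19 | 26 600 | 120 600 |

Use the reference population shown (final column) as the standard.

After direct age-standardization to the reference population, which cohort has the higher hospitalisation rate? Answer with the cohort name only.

Cohort D

Age-specific rates per 100 000 for Cohort A: 60.24, 22.38, 16.79, 23.35, 67.94.
For Cohort D: 49.20, 28.42, 17.51, 24.96, 71.43.
Standard total = 332 800; weights = 0.0919, 0.1878, 0.1587, 0.1992, 0.3624.
Cohort A: 0.0919×60.24 + 0.1878×22.38 + 0.1587×16.79 + 0.1992×23.35 + 0.3624×67.94 = 41.6806 per 100 000.
Cohort D: 0.0919×49.20 + 0.1878×28.42 + 0.1587×17.51 + 0.1992×24.96 + 0.3624×71.43 = 43.4957 per 100 000.
The crude rates (37.24 vs 34.32) would put Cohort A higher, but that reflects its age composition; once standardized to a common age structure, Cohort D has the higher underlying rate.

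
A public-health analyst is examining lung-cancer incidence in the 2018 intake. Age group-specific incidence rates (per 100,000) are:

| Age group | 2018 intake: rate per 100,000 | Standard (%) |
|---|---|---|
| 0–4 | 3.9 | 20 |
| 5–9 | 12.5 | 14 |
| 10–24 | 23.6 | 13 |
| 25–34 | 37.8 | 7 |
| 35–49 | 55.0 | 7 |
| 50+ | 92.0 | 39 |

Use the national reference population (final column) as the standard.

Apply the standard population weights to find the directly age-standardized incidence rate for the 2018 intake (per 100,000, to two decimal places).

Standard weights: 0.20, 0.14, 0.13, 0.07, 0.07, 0.39.
Standardized rate: 0.2000×3.9 + 0.1400×12.5 + 0.1300×23.6 + 0.0700×37.8 + 0.0700×55.0 + 0.3900×92.0 = 47.9740 per 100,000.

47.97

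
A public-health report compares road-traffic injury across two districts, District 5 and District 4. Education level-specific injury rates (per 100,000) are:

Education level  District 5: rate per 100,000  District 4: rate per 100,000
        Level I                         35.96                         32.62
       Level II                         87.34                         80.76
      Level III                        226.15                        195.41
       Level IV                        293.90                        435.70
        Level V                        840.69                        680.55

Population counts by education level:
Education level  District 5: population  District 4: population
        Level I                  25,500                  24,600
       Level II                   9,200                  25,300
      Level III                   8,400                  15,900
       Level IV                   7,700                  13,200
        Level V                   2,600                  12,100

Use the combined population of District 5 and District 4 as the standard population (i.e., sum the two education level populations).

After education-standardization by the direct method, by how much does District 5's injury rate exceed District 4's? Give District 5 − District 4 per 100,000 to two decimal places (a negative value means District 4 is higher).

Combined standard total = 144,500; weights = 0.3467, 0.2388, 0.1682, 0.1446, 0.1017.
District 5: 0.3467×35.96 + 0.2388×87.34 + 0.1682×226.15 + 0.1446×293.90 + 0.1017×840.69 = 199.3836 per 100,000.
District 4: 0.3467×32.62 + 0.2388×80.76 + 0.1682×195.41 + 0.1446×435.70 + 0.1017×680.55 = 195.7035 per 100,000.
Difference = 199.3836 − 195.7035 = 3.6800.

3.68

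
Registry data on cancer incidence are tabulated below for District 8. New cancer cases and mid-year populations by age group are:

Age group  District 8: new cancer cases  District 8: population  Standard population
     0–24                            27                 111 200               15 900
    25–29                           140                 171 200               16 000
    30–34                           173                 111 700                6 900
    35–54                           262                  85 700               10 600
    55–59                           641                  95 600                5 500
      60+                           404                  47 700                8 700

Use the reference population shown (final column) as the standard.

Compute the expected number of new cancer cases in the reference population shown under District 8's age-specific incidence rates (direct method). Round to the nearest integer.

Age-specific rates per 100 000 for District 8: 24.28, 81.78, 154.88, 305.72, 670.50, 846.96.
Expected new cancer cases = Σ (standard pop × age-specific rate ÷ 100 000)
= 15 900×24.28/100 000 + 16 000×81.78/100 000 + 6 900×154.88/100 000 + 10 600×305.72/100 000 + 5 500×670.50/100 000 + 8 700×846.96/100 000
= 3.86 + 13.08 + 10.69 + 32.41 + 36.88 + 73.69 = 170.60.

171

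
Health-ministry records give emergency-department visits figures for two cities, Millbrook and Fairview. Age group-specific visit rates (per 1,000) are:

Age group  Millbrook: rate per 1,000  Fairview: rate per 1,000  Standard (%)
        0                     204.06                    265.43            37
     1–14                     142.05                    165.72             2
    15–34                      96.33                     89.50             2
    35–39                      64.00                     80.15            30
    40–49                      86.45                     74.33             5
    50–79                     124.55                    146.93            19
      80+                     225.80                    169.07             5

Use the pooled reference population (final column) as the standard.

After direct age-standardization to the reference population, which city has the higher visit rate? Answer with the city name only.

Fairview

Standard weights: 0.37, 0.02, 0.02, 0.30, 0.05, 0.19, 0.05.
Millbrook: 0.3700×204.06 + 0.0200×142.05 + 0.0200×96.33 + 0.3000×64.00 + 0.0500×86.45 + 0.1900×124.55 + 0.0500×225.80 = 138.7468 per 1,000.
Fairview: 0.3700×265.43 + 0.0200×165.72 + 0.0200×89.50 + 0.3000×80.15 + 0.0500×74.33 + 0.1900×146.93 + 0.0500×169.07 = 167.4452 per 1,000.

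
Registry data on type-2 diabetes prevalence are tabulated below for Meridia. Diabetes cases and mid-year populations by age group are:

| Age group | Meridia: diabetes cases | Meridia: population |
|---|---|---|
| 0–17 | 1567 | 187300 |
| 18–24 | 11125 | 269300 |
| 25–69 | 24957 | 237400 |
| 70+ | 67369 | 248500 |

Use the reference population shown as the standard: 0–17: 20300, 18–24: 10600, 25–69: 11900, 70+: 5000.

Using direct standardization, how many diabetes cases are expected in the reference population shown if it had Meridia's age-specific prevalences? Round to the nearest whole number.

Age-specific rates per 1000 for Meridia: 8.366, 41.311, 105.126, 271.103.
Expected diabetes cases = Σ (standard pop × age-specific rate ÷ 1000)
= 20300×8.366/1000 + 10600×41.311/1000 + 11900×105.126/1000 + 5000×271.103/1000
= 169.84 + 437.89 + 1251.00 + 1355.51 = 3214.25.

3214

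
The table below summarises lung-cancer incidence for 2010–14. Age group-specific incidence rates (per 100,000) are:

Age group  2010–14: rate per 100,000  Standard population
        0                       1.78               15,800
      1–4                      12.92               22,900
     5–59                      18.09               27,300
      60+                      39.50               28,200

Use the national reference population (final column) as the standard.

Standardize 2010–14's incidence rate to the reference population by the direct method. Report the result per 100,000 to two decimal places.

20.51

Standard total = 94,200; weights = 0.1677, 0.2431, 0.2898, 0.2994.
Standardized rate: 0.1677×1.78 + 0.2431×12.92 + 0.2898×18.09 + 0.2994×39.50 = 20.5069 per 100,000.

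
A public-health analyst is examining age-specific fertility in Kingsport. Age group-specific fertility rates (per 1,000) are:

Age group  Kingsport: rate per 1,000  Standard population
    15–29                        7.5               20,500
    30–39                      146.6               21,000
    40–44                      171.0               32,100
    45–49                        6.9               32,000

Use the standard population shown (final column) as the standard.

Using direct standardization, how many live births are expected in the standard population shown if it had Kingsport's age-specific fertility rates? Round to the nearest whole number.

Expected live births = Σ (standard pop × age-specific rate ÷ 1,000)
= 20,500×7.5/1,000 + 21,000×146.6/1,000 + 32,100×171.0/1,000 + 32,000×6.9/1,000
= 153.75 + 3078.60 + 5489.10 + 220.80 = 8942.25.

8942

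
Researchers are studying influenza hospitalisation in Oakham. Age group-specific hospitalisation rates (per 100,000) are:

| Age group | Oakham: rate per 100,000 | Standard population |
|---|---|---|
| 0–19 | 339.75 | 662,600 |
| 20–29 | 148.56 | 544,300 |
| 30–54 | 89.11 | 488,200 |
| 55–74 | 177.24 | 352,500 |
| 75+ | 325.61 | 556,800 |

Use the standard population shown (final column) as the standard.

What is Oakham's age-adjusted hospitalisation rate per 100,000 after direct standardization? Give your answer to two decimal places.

Standard total = 2,604,400; weights = 0.2544, 0.2090, 0.1875, 0.1353, 0.2138.
Standardized rate: 0.2544×339.75 + 0.2090×148.56 + 0.1875×89.11 + 0.1353×177.24 + 0.2138×325.61 = 227.7914 per 100,000.

227.79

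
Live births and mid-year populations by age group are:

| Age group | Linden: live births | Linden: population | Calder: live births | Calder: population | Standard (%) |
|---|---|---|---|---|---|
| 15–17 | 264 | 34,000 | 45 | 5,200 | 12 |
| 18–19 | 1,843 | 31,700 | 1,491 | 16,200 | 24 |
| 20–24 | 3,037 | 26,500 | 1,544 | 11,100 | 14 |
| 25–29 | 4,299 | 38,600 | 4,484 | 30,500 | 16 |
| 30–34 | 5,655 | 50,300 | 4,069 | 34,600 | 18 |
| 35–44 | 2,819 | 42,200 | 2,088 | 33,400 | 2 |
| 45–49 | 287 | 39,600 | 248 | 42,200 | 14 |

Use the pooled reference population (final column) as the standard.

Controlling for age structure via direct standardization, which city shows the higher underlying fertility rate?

Age-specific rates per 1,000 for Linden: 7.765, 58.139, 114.604, 111.373, 112.425, 66.801, 7.247.
For Calder: 8.654, 92.037, 139.099, 147.016, 117.601, 62.515, 5.877.
Standard weights: 0.12, 0.24, 0.14, 0.16, 0.18, 0.02, 0.14.
Linden: 0.1200×7.765 + 0.2400×58.139 + 0.1400×114.604 + 0.1600×111.373 + 0.1800×112.425 + 0.0200×66.801 + 0.1400×7.247 = 71.3365 per 1,000.
Calder: 0.1200×8.654 + 0.2400×92.037 + 0.1400×139.099 + 0.1600×147.016 + 0.1800×117.601 + 0.0200×62.515 + 0.1400×5.877 = 89.3651 per 1,000.

Calder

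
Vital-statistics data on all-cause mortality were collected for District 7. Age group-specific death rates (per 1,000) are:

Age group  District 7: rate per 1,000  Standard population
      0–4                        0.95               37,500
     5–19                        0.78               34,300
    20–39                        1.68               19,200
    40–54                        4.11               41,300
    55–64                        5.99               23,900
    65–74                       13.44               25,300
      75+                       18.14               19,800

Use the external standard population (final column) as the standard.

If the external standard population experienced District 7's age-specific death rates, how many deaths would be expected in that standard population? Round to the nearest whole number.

1107

Expected deaths = Σ (standard pop × age-specific rate ÷ 1,000)
= 37,500×0.95/1,000 + 34,300×0.78/1,000 + 19,200×1.68/1,000 + 41,300×4.11/1,000 + 23,900×5.99/1,000 + 25,300×13.44/1,000 + 19,800×18.14/1,000
= 35.62 + 26.75 + 32.26 + 169.74 + 143.16 + 340.03 + 359.17 = 1106.74.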